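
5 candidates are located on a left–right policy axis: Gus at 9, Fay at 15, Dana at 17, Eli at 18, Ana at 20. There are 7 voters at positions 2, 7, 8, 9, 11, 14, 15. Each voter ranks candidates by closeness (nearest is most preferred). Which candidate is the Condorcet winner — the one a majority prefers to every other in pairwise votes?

With single-peaked preferences on a line, the Condorcet winner is the candidate closest to the median voter.
The median voter (position 9) is closest to Gus at 9.
Check: Gus vs Eli — voters closer to Gus: 5 of 7.

Gus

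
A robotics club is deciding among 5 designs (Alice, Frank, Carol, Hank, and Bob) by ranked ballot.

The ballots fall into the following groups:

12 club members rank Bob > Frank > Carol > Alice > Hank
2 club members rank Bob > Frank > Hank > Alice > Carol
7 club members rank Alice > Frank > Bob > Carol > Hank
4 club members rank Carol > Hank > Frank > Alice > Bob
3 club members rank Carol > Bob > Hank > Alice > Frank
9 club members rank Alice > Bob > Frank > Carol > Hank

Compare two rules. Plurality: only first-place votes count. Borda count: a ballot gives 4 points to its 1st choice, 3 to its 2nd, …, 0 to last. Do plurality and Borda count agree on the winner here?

Plurality first-place counts: Alice 16, Frank 0, Carol 7, Hank 0, Bob 14 → Alice.
Borda totals: Alice 85, Frank 89, Carol 68, Hank 22, Bob 106 → Bob.
The two rules disagree: plurality picks Alice, Borda picks Bob.

No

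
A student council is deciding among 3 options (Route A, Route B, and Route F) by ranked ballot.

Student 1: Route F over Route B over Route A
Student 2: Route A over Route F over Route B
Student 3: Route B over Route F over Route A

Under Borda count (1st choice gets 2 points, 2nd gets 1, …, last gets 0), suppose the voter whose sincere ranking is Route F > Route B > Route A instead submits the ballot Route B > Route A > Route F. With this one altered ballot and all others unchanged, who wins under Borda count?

Route B

Borda totals with the altered ballot: Route A 3, Route B 4, Route F 2.
The switch changes the winner from Route F to Route B.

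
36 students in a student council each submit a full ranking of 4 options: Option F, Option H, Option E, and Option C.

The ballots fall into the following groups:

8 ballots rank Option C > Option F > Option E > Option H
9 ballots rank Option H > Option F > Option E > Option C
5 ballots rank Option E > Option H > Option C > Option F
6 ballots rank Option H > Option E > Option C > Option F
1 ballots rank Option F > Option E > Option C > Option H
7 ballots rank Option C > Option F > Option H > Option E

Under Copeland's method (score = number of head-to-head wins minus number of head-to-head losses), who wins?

Pairwise results:
  Option F vs Option H: Option H wins 20–16.
  Option F vs Option E: Option F wins 25–11.
  Option F vs Option C: Option C wins 26–10.
  Option H vs Option E: Option H wins 22–14.
  Option H vs Option C: Option H wins 20–16.
  Option E vs Option C: Option E wins 21–15.
Copeland scores (wins − losses):
  Option F: 1 − 2 = -1
  Option H: 3 − 0 = 3
  Option E: 1 − 2 = -1
  Option C: 1 − 2 = -1
Option H has the best Copeland score.

Option H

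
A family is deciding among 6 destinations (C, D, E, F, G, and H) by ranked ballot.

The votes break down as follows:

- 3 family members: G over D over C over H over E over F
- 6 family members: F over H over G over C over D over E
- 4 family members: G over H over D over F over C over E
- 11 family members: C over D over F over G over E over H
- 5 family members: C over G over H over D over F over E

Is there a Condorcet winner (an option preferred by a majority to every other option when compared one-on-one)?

Yes

Head-to-head results (29 voters total):
C vs D: C wins 22–7.
C vs E: C wins 29–0.
C vs F: C wins 19–10.
C vs G: C wins 16–13.
C vs H: C wins 19–10.
D vs E: D wins 29–0.
D vs F: D wins 23–6.
D vs G: G wins 18–11.
D vs H: H wins 15–14.
E vs F: F wins 26–3.
E vs G: G wins 29–0.
E vs H: H wins 18–11.
F vs G: F wins 17–12.
F vs H: F wins 17–12.
G vs H: G wins 23–6.
C beats each rival — D (22–7), E (29–0), F (19–10), G (16–13), H (19–10) — so C is the Condorcet winner.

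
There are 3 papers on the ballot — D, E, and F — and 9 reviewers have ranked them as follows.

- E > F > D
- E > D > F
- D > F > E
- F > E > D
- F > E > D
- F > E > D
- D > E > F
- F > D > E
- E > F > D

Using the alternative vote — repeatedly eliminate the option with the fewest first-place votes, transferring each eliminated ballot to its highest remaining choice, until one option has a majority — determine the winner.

F

Round 1: F 4, E 3, D 2. D has the fewest and is eliminated.
Round 2: F 5, E 4. F has a majority.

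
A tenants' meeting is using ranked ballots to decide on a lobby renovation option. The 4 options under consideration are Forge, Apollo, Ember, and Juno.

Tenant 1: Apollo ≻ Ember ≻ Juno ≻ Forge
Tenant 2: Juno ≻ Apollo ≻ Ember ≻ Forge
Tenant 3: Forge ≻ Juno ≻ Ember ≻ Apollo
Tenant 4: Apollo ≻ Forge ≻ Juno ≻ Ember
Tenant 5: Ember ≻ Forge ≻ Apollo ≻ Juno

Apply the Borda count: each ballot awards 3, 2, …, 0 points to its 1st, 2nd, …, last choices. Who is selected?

Apollo

Borda scores:
  Forge: 0 + 0 + 3 + 2 + 2 = 7
  Apollo: 3 + 2 + 0 + 3 + 1 = 9
  Ember: 2 + 1 + 1 + 0 + 3 = 7
  Juno: 1 + 3 + 2 + 1 + 0 = 7
Apollo has the highest total.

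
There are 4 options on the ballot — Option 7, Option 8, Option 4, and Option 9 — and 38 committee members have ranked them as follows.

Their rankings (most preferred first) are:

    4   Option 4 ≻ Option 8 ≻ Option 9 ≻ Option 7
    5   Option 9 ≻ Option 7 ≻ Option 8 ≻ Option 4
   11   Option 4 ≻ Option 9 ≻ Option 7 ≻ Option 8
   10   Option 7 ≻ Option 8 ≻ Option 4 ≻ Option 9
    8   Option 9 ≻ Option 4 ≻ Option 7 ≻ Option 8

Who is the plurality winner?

First-place vote totals:
  Option 7: 10
  Option 8: 0
  Option 4: 15
  Option 9: 13
Option 4 has the most first-place votes.

Option 4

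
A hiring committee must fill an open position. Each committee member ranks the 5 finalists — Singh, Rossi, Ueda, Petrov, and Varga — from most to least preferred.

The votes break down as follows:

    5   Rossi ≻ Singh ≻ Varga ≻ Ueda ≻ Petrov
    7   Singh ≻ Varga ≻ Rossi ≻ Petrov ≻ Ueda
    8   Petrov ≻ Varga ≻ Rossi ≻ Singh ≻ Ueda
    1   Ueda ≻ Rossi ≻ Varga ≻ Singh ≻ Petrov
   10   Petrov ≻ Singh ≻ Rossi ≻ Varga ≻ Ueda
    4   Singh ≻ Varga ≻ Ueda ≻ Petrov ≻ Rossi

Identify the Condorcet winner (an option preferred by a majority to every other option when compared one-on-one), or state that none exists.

Petrov

Head-to-head results (35 voters total):
Singh vs Rossi: Singh wins 21–14.
Singh vs Ueda: Singh wins 34–1.
Singh vs Petrov: Petrov wins 18–17.
Singh vs Varga: Singh wins 26–9.
Rossi vs Ueda: Rossi wins 30–5.
Rossi vs Petrov: Petrov wins 22–13.
Rossi vs Varga: Varga wins 19–16.
Ueda vs Petrov: Petrov wins 25–10.
Ueda vs Varga: Varga wins 34–1.
Petrov vs Varga: Petrov wins 18–17.
Petrov beats each rival — Singh (18–17), Rossi (22–13), Ueda (25–10), Varga (18–17) — so Petrov is the Condorcet winner.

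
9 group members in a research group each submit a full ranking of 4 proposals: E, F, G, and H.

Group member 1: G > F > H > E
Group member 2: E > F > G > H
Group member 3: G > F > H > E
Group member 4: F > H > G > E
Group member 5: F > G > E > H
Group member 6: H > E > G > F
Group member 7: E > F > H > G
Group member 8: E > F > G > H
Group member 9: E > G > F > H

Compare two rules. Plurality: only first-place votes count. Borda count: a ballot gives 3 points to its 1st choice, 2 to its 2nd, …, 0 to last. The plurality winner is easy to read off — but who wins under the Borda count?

F

Plurality first-place counts: E 4, F 2, G 2, H 1 → E.
Borda totals: E 15, F 17, G 14, H 8 → F.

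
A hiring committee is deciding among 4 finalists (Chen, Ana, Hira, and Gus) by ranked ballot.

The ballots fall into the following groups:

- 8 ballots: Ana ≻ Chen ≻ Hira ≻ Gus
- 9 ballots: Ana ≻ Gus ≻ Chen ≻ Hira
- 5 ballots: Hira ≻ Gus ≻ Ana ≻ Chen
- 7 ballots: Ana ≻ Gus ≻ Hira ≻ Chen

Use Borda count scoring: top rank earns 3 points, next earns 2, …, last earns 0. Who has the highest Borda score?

Ana

Borda scores:
  Chen: 8·2 + 9·1 + 5·0 + 7·0 = 25
  Ana: 8·3 + 9·3 + 5·1 + 7·3 = 77
  Hira: 8·1 + 9·0 + 5·3 + 7·1 = 30
  Gus: 8·0 + 9·2 + 5·2 + 7·2 = 42
Ana has the highest total.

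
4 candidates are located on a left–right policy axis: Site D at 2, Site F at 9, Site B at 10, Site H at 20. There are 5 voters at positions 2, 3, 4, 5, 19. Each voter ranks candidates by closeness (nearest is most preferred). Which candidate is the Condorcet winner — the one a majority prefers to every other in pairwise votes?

With single-peaked preferences on a line, the Condorcet winner is the candidate closest to the median voter.
The median voter (position 4) is closest to Site D at 2.
Check: Site D vs Site H — voters closer to Site D: 4 of 5.

Site D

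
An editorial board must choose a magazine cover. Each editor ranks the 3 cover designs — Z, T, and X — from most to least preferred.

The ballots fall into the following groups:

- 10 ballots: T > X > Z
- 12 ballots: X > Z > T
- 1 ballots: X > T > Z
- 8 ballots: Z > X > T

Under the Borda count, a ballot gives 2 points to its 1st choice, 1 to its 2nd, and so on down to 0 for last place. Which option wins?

Borda scores:
  Z: 10·0 + 12·1 + 0 + 8·2 = 28
  T: 10·2 + 12·0 + 1 + 8·0 = 21
  X: 10·1 + 12·2 + 2 + 8·1 = 44
X has the highest total.

X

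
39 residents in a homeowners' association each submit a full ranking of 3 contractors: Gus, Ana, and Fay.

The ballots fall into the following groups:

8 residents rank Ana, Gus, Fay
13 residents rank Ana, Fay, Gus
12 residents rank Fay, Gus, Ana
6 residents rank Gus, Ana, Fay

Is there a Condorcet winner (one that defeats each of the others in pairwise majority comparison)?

Yes

Head-to-head results (39 voters total):
Gus vs Ana: Ana wins 21–18.
Gus vs Fay: Fay wins 25–14.
Ana vs Fay: Ana wins 27–12.
Ana beats each rival — Gus (21–18), Fay (27–12) — so Ana is the Condorcet winner.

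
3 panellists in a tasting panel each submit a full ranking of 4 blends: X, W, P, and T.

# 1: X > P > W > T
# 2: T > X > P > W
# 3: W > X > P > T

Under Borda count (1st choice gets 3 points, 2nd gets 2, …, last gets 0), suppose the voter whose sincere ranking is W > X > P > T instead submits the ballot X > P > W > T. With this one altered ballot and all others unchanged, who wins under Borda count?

Borda totals with the altered ballot: X 8, W 2, P 5, T 3.
The winner is unchanged: still X.

X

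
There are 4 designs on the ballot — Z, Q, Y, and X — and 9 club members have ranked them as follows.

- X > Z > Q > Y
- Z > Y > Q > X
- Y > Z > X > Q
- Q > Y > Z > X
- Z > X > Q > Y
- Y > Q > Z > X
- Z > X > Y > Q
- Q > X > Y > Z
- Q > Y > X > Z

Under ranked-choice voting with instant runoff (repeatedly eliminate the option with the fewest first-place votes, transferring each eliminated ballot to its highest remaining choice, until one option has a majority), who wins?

Round 1: Z 3, Q 3, Y 2, X 1. X has the fewest and is eliminated.
Round 2: Z 4, Q 3, Y 2. Y has the fewest and is eliminated.
Round 3: Z 5, Q 4. Z has a majority.

Z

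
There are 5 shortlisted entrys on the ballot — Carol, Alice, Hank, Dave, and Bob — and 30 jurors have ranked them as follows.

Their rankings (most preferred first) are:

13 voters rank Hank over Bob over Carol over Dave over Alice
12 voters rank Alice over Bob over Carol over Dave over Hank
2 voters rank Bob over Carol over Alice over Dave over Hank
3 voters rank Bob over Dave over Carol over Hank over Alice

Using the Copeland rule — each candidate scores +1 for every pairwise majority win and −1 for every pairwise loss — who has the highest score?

Pairwise results:
  Carol vs Alice: Carol wins 18–12.
  Carol vs Hank: Carol wins 17–13.
  Carol vs Dave: Carol wins 27–3.
  Carol vs Bob: Bob wins 30–0.
  Alice vs Hank: Hank wins 16–14.
  Alice vs Dave: Dave wins 16–14.
  Alice vs Bob: Bob wins 18–12.
  Hank vs Dave: Dave wins 17–13.
  Hank vs Bob: Bob wins 17–13.
  Dave vs Bob: Bob wins 30–0.
Copeland scores (wins − losses):
  Carol: 3 − 1 = 2
  Alice: 0 − 4 = -4
  Hank: 1 − 3 = -2
  Dave: 2 − 2 = 0
  Bob: 4 − 0 = 4
Bob has the best Copeland score.

Bob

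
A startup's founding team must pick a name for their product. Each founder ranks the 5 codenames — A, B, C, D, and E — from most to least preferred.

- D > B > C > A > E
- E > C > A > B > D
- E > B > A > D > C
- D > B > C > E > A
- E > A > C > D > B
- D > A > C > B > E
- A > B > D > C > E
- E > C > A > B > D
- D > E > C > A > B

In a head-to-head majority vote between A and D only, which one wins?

A

Ballots ranking A above D: 5.
Ballots ranking D above A: 4.
A wins the head-to-head, 5–4.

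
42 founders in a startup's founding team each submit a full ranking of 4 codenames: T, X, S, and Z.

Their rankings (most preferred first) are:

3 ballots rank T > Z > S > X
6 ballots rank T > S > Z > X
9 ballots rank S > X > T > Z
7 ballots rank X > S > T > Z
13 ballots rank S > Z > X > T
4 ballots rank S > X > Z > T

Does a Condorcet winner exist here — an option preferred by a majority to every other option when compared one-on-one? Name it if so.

Head-to-head results (42 voters total):
T vs X: X wins 33–9.
T vs S: S wins 33–9.
T vs Z: T wins 25–17.
X vs S: S wins 35–7.
X vs Z: Z wins 22–20.
S vs Z: S wins 39–3.
S beats each rival — T (33–9), X (35–7), Z (39–3) — so S is the Condorcet winner.

S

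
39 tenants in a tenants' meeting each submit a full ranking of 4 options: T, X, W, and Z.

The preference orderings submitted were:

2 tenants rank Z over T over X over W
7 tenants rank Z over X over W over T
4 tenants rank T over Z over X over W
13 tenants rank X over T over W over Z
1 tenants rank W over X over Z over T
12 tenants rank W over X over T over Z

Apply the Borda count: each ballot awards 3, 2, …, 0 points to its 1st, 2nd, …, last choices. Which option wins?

X

Borda scores:
  T: 2·2 + 7·0 + 4·3 + 13·2 + 0 + 12·1 = 54
  X: 2·1 + 7·2 + 4·1 + 13·3 + 2 + 12·2 = 85
  W: 2·0 + 7·1 + 4·0 + 13·1 + 3 + 12·3 = 59
  Z: 2·3 + 7·3 + 4·2 + 13·0 + 1 + 12·0 = 36
X has the highest total.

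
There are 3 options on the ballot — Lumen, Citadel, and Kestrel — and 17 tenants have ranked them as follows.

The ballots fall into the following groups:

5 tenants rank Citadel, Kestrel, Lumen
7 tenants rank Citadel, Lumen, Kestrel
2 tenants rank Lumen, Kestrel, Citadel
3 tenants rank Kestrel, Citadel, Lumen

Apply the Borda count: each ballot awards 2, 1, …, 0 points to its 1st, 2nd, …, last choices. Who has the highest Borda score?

Citadel

Borda scores:
  Lumen: 5·0 + 7·1 + 2·2 + 3·0 = 11
  Citadel: 5·2 + 7·2 + 2·0 + 3·1 = 27
  Kestrel: 5·1 + 7·0 + 2·1 + 3·2 = 13
Citadel has the highest total.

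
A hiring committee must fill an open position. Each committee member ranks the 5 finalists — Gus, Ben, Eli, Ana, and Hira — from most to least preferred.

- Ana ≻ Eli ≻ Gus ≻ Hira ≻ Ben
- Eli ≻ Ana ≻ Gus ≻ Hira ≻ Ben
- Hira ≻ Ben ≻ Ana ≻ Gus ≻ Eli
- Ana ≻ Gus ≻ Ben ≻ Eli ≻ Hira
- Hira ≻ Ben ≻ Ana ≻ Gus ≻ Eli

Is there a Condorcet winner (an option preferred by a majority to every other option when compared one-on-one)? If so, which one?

Head-to-head results (5 voters total):
Gus vs Ben: Gus wins 3–2.
Gus vs Eli: Gus wins 3–2.
Gus vs Ana: Ana wins 5–0.
Gus vs Hira: Gus wins 3–2.
Ben vs Eli: Ben wins 3–2.
Ben vs Ana: Ana wins 3–2.
Ben vs Hira: Hira wins 4–1.
Eli vs Ana: Ana wins 4–1.
Eli vs Hira: Eli wins 3–2.
Ana vs Hira: Ana wins 3–2.
Ana beats each rival — Gus (5–0), Ben (3–2), Eli (4–1), Hira (3–2) — so Ana is the Condorcet winner.

Ana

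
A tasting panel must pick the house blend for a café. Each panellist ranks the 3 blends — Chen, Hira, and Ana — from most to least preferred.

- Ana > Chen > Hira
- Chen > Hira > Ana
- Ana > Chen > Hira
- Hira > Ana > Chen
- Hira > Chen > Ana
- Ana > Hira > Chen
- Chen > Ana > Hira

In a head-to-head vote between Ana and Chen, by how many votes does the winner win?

1

Ballots ranking Ana above Chen: 4.
Ballots ranking Chen above Ana: 3.
Ana wins 4–3, a margin of 1.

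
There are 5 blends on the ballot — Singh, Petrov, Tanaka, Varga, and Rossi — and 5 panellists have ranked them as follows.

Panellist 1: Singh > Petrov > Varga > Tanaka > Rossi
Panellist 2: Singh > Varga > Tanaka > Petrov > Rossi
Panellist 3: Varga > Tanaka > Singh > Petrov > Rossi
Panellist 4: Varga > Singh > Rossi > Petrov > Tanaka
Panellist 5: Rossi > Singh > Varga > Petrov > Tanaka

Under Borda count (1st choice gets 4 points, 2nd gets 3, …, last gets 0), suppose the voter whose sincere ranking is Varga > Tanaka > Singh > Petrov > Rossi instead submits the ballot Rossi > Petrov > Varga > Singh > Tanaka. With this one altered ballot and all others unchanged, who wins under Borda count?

Singh

Borda totals with the altered ballot: Singh 15, Petrov 9, Tanaka 3, Varga 13, Rossi 10.
The winner is unchanged: still Singh.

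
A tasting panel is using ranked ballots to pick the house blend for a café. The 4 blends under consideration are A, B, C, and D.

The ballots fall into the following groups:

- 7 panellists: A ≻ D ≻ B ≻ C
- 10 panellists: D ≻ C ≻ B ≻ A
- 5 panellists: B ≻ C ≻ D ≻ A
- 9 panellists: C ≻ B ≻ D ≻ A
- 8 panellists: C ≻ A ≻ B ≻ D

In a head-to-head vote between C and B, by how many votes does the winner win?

15

Ballots ranking C above B: 10+9+8 = 27.
Ballots ranking B above C: 7+5 = 12.
C wins 27–12, a margin of 15.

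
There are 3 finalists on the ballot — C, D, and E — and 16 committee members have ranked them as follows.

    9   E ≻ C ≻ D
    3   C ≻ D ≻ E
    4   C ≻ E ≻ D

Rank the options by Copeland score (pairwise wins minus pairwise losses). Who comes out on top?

Pairwise results:
  C vs D: C wins 16–0.
  C vs E: E wins 9–7.
  D vs E: E wins 13–3.
Copeland scores (wins − losses):
  C: 1 − 1 = 0
  D: 0 − 2 = -2
  E: 2 − 0 = 2
E has the best Copeland score.

E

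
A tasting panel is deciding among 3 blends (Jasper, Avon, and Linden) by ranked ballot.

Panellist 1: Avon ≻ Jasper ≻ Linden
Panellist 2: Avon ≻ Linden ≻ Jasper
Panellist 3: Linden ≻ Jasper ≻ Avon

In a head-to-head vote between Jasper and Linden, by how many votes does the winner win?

1

Ballots ranking Jasper above Linden: 1.
Ballots ranking Linden above Jasper: 2.
Linden wins 2–1, a margin of 1.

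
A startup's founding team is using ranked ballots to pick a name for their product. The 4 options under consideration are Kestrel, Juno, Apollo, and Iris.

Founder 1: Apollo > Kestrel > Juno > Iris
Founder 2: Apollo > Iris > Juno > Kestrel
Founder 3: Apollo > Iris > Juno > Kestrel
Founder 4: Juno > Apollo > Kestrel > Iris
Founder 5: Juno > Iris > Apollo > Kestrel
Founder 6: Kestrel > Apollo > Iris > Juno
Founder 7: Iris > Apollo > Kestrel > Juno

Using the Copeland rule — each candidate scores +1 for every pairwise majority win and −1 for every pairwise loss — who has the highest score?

Apollo

Pairwise results:
  Kestrel vs Juno: Juno wins 4–3.
  Kestrel vs Apollo: Apollo wins 6–1.
  Kestrel vs Iris: Iris wins 4–3.
  Juno vs Apollo: Apollo wins 5–2.
  Juno vs Iris: Iris wins 4–3.
  Apollo vs Iris: Apollo wins 5–2.
Copeland scores (wins − losses):
  Kestrel: 0 − 3 = -3
  Juno: 1 − 2 = -1
  Apollo: 3 − 0 = 3
  Iris: 2 − 1 = 1
Apollo has the best Copeland score.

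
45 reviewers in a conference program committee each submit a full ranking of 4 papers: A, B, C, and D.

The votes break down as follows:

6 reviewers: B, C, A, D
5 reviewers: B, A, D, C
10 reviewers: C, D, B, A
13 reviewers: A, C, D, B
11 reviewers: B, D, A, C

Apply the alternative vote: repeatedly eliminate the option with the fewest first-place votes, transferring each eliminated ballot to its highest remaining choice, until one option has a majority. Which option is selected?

Round 1: B 22, A 13, C 10, D 0. D has the fewest and is eliminated.
Round 2: B 22, A 13, C 10. C has the fewest and is eliminated.
Round 3: B 32, A 13. B has a majority.

B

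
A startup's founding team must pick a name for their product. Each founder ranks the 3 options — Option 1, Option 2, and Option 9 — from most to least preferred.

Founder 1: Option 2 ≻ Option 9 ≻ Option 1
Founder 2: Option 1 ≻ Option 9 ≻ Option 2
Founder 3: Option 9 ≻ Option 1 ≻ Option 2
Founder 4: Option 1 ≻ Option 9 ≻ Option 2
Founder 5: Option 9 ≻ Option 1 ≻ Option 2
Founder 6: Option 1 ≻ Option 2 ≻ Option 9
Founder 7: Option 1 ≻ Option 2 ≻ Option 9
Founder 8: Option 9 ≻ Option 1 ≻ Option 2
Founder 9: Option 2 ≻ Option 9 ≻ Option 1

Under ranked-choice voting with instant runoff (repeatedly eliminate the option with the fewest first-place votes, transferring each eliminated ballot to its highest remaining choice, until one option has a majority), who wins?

Option 9

Round 1: Option 1 4, Option 9 3, Option 2 2. Option 2 has the fewest and is eliminated.
Round 2: Option 9 5, Option 1 4. Option 9 has a majority.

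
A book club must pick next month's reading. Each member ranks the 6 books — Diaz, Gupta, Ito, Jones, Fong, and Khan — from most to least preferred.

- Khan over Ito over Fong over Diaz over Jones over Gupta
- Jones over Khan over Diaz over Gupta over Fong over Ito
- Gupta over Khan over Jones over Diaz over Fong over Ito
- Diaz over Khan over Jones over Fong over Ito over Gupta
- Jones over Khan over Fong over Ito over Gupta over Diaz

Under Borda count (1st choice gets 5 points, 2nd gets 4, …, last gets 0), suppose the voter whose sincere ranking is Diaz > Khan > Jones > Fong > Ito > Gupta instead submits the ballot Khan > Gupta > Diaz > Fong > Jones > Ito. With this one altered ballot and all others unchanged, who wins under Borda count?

Borda totals with the altered ballot: Diaz 10, Gupta 12, Ito 6, Jones 15, Fong 10, Khan 22.
The winner is unchanged: still Khan.

Khan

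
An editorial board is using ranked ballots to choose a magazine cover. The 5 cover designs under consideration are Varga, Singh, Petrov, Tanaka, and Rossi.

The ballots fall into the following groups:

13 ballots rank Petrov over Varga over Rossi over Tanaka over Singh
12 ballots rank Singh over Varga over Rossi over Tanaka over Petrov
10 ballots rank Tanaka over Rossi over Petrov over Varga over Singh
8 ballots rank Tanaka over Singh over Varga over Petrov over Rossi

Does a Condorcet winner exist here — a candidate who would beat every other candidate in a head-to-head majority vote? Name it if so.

None — there is no Condorcet winner

Head-to-head results (43 voters total):
Varga vs Singh: Varga wins 23–20.
Varga vs Petrov: Petrov wins 23–20.
Varga vs Tanaka: Varga wins 25–18.
Varga vs Rossi: Varga wins 33–10.
Singh vs Petrov: Petrov wins 23–20.
Singh vs Tanaka: Tanaka wins 31–12.
Singh vs Rossi: Rossi wins 23–20.
Petrov vs Tanaka: Tanaka wins 30–13.
Petrov vs Rossi: Rossi wins 22–21.
Tanaka vs Rossi: Rossi wins 25–18.
No candidate beats all others: Varga beats Tanaka beats Petrov beats Varga, a majority cycle.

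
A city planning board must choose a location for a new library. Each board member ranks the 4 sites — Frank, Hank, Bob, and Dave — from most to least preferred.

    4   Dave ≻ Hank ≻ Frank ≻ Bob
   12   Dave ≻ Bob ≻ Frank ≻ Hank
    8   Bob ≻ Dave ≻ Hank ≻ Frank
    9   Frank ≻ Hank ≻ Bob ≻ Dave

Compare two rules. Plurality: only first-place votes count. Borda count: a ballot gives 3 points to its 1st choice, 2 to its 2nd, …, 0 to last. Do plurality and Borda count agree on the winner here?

Plurality first-place counts: Frank 9, Hank 0, Bob 8, Dave 16 → Dave.
Borda totals: Frank 43, Hank 34, Bob 57, Dave 64 → Dave.
The two rules agree on Dave.

Yes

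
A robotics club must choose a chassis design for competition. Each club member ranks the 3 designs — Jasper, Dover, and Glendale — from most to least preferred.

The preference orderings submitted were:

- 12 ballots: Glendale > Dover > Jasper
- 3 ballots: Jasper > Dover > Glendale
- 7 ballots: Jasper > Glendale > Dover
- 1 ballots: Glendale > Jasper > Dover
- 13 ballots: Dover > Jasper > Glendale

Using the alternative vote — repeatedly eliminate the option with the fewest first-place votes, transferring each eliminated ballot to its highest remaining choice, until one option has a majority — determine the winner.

Glendale

Round 1: Dover 13, Glendale 13, Jasper 10. Jasper has the fewest and is eliminated.
Round 2: Glendale 20, Dover 16. Glendale has a majority.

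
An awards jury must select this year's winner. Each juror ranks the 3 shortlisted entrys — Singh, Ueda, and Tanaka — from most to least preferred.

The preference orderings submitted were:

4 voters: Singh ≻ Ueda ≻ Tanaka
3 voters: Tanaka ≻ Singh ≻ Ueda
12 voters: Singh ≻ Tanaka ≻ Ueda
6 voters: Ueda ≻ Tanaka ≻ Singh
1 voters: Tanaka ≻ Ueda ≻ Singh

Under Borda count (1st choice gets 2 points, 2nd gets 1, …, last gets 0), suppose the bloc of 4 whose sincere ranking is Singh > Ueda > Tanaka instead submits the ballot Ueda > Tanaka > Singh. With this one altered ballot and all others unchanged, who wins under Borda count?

Tanaka

Borda totals with the altered ballot: Singh 27, Ueda 21, Tanaka 30.
The switch changes the winner from Singh to Tanaka.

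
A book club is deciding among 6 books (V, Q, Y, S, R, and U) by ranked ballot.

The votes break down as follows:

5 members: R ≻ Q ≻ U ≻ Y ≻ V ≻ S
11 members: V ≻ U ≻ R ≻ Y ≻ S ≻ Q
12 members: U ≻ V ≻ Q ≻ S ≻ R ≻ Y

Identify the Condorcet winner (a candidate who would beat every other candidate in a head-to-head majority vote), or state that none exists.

U

Head-to-head results (28 voters total):
V vs Q: V wins 23–5.
V vs Y: V wins 23–5.
V vs S: V wins 28–0.
V vs R: V wins 23–5.
V vs U: U wins 17–11.
Q vs Y: Q wins 17–11.
Q vs S: Q wins 17–11.
Q vs R: R wins 16–12.
Q vs U: U wins 23–5.
Y vs S: Y wins 16–12.
Y vs R: R wins 28–0.
Y vs U: U wins 28–0.
S vs R: R wins 16–12.
S vs U: U wins 28–0.
R vs U: U wins 23–5.
U beats each rival — V (17–11), Q (23–5), Y (28–0), S (28–0), R (23–5) — so U is the Condorcet winner.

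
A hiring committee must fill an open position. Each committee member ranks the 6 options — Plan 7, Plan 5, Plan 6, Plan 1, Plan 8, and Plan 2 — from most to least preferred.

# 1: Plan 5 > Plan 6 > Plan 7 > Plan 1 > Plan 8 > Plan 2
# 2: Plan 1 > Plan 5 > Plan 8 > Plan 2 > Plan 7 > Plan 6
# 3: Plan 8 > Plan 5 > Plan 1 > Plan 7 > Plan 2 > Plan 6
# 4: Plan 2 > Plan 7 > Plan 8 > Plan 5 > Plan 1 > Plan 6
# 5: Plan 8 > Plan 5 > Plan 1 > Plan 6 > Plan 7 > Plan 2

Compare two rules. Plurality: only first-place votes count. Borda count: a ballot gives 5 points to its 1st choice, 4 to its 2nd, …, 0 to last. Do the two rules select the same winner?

No

Plurality first-place counts: Plan 7 0, Plan 5 1, Plan 6 0, Plan 1 1, Plan 8 2, Plan 2 1 → Plan 8.
Borda totals: Plan 7 11, Plan 5 19, Plan 6 6, Plan 1 14, Plan 8 17, Plan 2 8 → Plan 5.
The two rules disagree: plurality picks Plan 8, Borda picks Plan 5.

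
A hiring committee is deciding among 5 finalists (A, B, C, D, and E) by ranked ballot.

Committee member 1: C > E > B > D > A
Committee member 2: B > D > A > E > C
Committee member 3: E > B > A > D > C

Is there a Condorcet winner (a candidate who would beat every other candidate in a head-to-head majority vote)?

Yes

Head-to-head results (3 voters total):
A vs B: B wins 3–0.
A vs C: A wins 2–1.
A vs D: D wins 2–1.
A vs E: E wins 2–1.
B vs C: B wins 2–1.
B vs D: B wins 3–0.
B vs E: E wins 2–1.
C vs D: D wins 2–1.
C vs E: E wins 2–1.
D vs E: E wins 2–1.
E beats each rival — A (2–1), B (2–1), C (2–1), D (2–1) — so E is the Condorcet winner.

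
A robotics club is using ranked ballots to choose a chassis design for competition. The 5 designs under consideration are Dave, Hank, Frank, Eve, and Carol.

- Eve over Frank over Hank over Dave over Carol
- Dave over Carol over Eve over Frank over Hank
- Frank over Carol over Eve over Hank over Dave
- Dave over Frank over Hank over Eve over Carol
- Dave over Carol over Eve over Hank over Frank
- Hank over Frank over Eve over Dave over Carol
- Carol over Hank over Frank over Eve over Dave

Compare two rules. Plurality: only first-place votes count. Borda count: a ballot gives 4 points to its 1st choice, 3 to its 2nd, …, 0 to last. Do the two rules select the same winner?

Plurality first-place counts: Dave 3, Hank 1, Frank 1, Eve 1, Carol 1 → Dave.
Borda totals: Dave 14, Hank 13, Frank 16, Eve 14, Carol 13 → Frank.
The two rules disagree: plurality picks Dave, Borda picks Frank.

No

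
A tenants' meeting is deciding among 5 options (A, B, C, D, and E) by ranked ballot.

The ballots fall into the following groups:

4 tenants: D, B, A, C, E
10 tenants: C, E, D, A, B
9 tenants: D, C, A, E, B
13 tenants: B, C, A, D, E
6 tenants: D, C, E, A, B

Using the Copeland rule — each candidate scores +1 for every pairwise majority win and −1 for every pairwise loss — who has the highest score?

C

Pairwise results:
  A vs B: A wins 25–17.
  A vs C: C wins 38–4.
  A vs D: D wins 29–13.
  A vs E: A wins 26–16.
  B vs C: C wins 25–17.
  B vs D: D wins 29–13.
  B vs E: E wins 25–17.
  C vs D: C wins 23–19.
  C vs E: C wins 42–0.
  D vs E: D wins 32–10.
Copeland scores (wins − losses):
  A: 2 − 2 = 0
  B: 0 − 4 = -4
  C: 4 − 0 = 4
  D: 3 − 1 = 2
  E: 1 − 3 = -2
C has the best Copeland score.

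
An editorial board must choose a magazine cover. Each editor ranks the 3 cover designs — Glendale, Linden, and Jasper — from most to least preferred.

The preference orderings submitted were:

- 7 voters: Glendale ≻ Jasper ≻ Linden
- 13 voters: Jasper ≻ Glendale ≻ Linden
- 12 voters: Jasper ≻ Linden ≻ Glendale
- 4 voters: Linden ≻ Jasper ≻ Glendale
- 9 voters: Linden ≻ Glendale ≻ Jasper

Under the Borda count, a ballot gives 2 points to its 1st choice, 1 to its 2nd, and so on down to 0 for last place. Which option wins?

Borda scores:
  Glendale: 7·2 + 13·1 + 12·0 + 4·0 + 9·1 = 36
  Linden: 7·0 + 13·0 + 12·1 + 4·2 + 9·2 = 38
  Jasper: 7·1 + 13·2 + 12·2 + 4·1 + 9·0 = 61
Jasper has the highest total.

Jasper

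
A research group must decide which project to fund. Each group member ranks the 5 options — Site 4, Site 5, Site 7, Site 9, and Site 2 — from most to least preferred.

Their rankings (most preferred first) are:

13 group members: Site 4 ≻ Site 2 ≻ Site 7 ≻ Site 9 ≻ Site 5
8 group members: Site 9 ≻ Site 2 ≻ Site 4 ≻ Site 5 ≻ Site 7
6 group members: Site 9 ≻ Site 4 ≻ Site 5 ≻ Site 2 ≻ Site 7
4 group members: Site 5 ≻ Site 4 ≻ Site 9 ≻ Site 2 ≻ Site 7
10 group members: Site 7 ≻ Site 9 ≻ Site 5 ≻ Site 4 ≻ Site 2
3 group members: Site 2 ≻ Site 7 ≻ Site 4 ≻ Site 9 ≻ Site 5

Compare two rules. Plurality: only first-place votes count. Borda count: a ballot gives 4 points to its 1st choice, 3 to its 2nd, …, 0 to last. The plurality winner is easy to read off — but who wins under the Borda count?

Site 4

Plurality first-place counts: Site 4 13, Site 5 4, Site 7 10, Site 9 14, Site 2 3 → Site 9.
Borda totals: Site 4 114, Site 5 56, Site 7 75, Site 9 110, Site 2 85 → Site 4.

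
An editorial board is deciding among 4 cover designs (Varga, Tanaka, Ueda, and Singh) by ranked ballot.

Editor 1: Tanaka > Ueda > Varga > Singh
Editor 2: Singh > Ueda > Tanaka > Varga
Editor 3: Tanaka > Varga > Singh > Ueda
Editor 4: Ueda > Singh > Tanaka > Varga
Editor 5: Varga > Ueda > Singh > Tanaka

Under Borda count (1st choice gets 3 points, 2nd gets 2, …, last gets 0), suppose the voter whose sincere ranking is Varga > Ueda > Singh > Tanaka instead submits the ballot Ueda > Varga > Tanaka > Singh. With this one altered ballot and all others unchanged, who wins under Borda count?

Borda totals with the altered ballot: Varga 5, Tanaka 9, Ueda 10, Singh 6.
The winner is unchanged: still Ueda.

Ueda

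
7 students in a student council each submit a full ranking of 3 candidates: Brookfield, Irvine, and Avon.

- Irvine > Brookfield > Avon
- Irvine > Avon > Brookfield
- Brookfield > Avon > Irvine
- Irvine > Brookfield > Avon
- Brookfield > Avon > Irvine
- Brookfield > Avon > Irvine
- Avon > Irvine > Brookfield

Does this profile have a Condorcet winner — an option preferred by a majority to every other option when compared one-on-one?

No

Head-to-head results (7 voters total):
Brookfield vs Irvine: Irvine wins 4–3.
Brookfield vs Avon: Brookfield wins 5–2.
Irvine vs Avon: Avon wins 4–3.
No candidate beats all others: Brookfield beats Avon beats Irvine beats Brookfield, a majority cycle.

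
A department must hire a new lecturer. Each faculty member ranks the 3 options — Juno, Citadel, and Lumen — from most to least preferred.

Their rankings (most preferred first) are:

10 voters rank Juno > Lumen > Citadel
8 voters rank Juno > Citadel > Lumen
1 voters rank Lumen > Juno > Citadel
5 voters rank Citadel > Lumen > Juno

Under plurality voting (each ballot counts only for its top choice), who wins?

Juno

First-place vote totals:
  Juno: 18
  Citadel: 5
  Lumen: 1
Juno has the most first-place votes.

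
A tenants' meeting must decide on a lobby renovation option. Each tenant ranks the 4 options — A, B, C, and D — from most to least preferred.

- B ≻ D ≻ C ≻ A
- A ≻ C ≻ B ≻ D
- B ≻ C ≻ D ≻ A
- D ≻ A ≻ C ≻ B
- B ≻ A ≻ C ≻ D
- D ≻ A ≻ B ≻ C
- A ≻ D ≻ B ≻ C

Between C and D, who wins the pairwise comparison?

D

Ballots ranking C above D: 3.
Ballots ranking D above C: 4.
D wins the head-to-head, 4–3.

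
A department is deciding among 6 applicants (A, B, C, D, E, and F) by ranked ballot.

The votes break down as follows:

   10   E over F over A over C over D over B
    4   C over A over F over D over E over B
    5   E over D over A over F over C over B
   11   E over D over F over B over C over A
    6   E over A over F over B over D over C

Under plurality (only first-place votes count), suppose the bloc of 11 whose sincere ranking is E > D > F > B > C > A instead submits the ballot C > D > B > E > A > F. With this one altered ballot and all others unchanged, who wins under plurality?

E

First-place totals with the altered ballot: A 0, B 0, C 15, D 0, E 21, F 0.
The winner is unchanged: still E.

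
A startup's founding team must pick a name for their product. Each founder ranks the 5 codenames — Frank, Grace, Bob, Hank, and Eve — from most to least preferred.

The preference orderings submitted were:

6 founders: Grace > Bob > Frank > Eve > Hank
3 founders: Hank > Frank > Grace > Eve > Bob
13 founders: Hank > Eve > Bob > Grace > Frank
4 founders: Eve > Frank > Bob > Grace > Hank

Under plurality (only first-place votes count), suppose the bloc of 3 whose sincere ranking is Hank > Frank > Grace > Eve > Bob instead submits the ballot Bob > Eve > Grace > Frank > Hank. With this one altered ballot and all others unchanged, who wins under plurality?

First-place totals with the altered ballot: Frank 0, Grace 6, Bob 3, Hank 13, Eve 4.
The winner is unchanged: still Hank.

Hank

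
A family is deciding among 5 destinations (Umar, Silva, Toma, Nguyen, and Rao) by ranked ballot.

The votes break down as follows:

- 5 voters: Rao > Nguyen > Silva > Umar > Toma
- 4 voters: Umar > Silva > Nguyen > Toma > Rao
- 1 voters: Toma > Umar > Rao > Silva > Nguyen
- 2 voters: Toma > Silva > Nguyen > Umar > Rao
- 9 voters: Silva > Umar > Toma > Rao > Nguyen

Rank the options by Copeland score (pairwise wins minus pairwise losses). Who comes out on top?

Pairwise results:
  Umar vs Silva: Silva wins 16–5.
  Umar vs Toma: Umar wins 18–3.
  Umar vs Nguyen: Umar wins 14–7.
  Umar vs Rao: Umar wins 16–5.
  Silva vs Toma: Silva wins 18–3.
  Silva vs Nguyen: Silva wins 16–5.
  Silva vs Rao: Silva wins 15–6.
  Toma vs Nguyen: Toma wins 12–9.
  Toma vs Rao: Toma wins 16–5.
  Nguyen vs Rao: Rao wins 15–6.
Copeland scores (wins − losses):
  Umar: 3 − 1 = 2
  Silva: 4 − 0 = 4
  Toma: 2 − 2 = 0
  Nguyen: 0 − 4 = -4
  Rao: 1 − 3 = -2
Silva has the best Copeland score.

Silva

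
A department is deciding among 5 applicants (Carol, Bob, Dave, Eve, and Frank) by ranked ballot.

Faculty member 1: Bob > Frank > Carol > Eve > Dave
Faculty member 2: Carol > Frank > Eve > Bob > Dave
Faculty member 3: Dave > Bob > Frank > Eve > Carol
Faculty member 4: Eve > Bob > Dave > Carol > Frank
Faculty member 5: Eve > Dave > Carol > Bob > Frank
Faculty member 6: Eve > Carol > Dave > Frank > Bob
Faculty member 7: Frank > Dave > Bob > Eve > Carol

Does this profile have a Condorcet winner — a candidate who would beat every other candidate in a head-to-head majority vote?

No

Head-to-head results (7 voters total):
Carol vs Bob: Bob wins 4–3.
Carol vs Dave: Dave wins 4–3.
Carol vs Eve: Eve wins 5–2.
Carol vs Frank: Carol wins 4–3.
Bob vs Dave: Dave wins 4–3.
Bob vs Eve: Eve wins 4–3.
Bob vs Frank: Bob wins 4–3.
Dave vs Eve: Eve wins 5–2.
Dave vs Frank: Dave wins 4–3.
Eve vs Frank: Frank wins 4–3.
No candidate beats all others: Carol beats Frank beats Eve beats Carol, a majority cycle.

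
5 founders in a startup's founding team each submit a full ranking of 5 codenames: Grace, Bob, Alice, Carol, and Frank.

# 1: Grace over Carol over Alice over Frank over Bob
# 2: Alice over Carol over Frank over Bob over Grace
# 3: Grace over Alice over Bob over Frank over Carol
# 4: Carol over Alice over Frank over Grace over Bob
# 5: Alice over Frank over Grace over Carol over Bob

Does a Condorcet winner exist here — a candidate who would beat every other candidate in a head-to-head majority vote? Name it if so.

Head-to-head results (5 voters total):
Grace vs Bob: Grace wins 4–1.
Grace vs Alice: Alice wins 3–2.
Grace vs Carol: Grace wins 3–2.
Grace vs Frank: Frank wins 3–2.
Bob vs Alice: Alice wins 5–0.
Bob vs Carol: Carol wins 4–1.
Bob vs Frank: Frank wins 4–1.
Alice vs Carol: Alice wins 3–2.
Alice vs Frank: Alice wins 5–0.
Carol vs Frank: Carol wins 3–2.
Alice beats each rival — Grace (3–2), Bob (5–0), Carol (3–2), Frank (5–0) — so Alice is the Condorcet winner.

Alice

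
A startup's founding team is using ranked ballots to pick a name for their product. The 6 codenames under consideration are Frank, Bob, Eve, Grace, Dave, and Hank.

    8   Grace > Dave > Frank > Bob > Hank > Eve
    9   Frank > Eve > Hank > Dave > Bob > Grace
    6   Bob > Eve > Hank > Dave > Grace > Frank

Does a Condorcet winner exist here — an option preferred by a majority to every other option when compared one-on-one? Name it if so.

No Condorcet winner

Head-to-head results (23 voters total):
Frank vs Bob: Frank wins 17–6.
Frank vs Eve: Frank wins 17–6.
Frank vs Grace: Grace wins 14–9.
Frank vs Dave: Dave wins 14–9.
Frank vs Hank: Frank wins 17–6.
Bob vs Eve: Bob wins 14–9.
Bob vs Grace: Bob wins 15–8.
Bob vs Dave: Dave wins 17–6.
Bob vs Hank: Bob wins 14–9.
Eve vs Grace: Eve wins 15–8.
Eve vs Dave: Eve wins 15–8.
Eve vs Hank: Eve wins 15–8.
Grace vs Dave: Dave wins 15–8.
Grace vs Hank: Hank wins 15–8.
Dave vs Hank: Hank wins 15–8.
No candidate beats all others: Frank beats Bob beats Grace beats Frank, a majority cycle.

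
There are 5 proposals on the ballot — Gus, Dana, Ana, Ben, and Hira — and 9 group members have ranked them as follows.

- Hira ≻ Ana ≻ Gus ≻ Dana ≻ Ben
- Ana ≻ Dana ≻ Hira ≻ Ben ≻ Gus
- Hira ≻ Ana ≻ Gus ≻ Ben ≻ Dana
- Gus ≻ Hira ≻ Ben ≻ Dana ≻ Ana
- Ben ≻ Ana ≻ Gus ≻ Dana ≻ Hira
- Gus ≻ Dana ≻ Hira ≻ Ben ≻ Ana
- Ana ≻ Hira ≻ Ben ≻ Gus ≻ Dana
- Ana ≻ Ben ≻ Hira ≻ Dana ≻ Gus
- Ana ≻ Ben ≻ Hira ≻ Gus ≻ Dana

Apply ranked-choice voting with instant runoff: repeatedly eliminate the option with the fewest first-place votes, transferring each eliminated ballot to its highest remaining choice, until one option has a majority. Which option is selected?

Ana

Round 1: Ana 4, Gus 2, Hira 2, Ben 1, Dana 0. Dana has the fewest and is eliminated.
Round 2: Ana 4, Gus 2, Hira 2, Ben 1. Ben has the fewest and is eliminated.
Round 3: Ana 5, Gus 2, Hira 2. Ana has a majority.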